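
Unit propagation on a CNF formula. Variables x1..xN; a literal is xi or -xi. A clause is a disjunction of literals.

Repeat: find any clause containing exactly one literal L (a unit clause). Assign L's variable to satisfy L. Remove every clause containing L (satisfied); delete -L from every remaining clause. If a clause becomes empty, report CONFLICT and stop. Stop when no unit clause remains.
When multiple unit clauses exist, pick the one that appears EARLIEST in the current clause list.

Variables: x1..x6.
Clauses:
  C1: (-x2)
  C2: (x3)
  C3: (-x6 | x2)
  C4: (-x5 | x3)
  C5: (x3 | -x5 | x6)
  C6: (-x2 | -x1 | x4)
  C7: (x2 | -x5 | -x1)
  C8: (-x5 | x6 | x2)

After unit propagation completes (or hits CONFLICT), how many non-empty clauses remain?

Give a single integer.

Answer: 0

Derivation:
unit clause [-2] forces x2=F; simplify:
  drop 2 from [-6, 2] -> [-6]
  drop 2 from [2, -5, -1] -> [-5, -1]
  drop 2 from [-5, 6, 2] -> [-5, 6]
  satisfied 2 clause(s); 6 remain; assigned so far: [2]
unit clause [3] forces x3=T; simplify:
  satisfied 3 clause(s); 3 remain; assigned so far: [2, 3]
unit clause [-6] forces x6=F; simplify:
  drop 6 from [-5, 6] -> [-5]
  satisfied 1 clause(s); 2 remain; assigned so far: [2, 3, 6]
unit clause [-5] forces x5=F; simplify:
  satisfied 2 clause(s); 0 remain; assigned so far: [2, 3, 5, 6]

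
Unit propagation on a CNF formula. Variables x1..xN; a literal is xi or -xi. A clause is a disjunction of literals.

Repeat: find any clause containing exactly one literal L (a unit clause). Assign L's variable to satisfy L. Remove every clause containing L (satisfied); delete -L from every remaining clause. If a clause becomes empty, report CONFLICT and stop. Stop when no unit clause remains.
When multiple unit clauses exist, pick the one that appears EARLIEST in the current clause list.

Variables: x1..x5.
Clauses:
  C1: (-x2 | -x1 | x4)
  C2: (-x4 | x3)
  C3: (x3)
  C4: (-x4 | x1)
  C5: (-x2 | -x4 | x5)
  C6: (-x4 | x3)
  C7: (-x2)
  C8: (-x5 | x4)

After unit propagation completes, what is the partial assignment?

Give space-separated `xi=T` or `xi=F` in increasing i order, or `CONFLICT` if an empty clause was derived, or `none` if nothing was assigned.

Answer: x2=F x3=T

Derivation:
unit clause [3] forces x3=T; simplify:
  satisfied 3 clause(s); 5 remain; assigned so far: [3]
unit clause [-2] forces x2=F; simplify:
  satisfied 3 clause(s); 2 remain; assigned so far: [2, 3]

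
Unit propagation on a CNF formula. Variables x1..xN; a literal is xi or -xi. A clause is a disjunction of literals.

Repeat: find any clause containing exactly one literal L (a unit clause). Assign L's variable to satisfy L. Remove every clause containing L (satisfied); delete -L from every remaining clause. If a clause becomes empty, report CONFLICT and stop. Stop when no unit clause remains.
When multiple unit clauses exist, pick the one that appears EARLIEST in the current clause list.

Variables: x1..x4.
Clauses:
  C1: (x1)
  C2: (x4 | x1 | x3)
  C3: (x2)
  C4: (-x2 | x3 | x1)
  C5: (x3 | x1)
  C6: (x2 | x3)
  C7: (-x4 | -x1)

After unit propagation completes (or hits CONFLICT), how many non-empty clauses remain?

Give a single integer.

Answer: 0

Derivation:
unit clause [1] forces x1=T; simplify:
  drop -1 from [-4, -1] -> [-4]
  satisfied 4 clause(s); 3 remain; assigned so far: [1]
unit clause [2] forces x2=T; simplify:
  satisfied 2 clause(s); 1 remain; assigned so far: [1, 2]
unit clause [-4] forces x4=F; simplify:
  satisfied 1 clause(s); 0 remain; assigned so far: [1, 2, 4]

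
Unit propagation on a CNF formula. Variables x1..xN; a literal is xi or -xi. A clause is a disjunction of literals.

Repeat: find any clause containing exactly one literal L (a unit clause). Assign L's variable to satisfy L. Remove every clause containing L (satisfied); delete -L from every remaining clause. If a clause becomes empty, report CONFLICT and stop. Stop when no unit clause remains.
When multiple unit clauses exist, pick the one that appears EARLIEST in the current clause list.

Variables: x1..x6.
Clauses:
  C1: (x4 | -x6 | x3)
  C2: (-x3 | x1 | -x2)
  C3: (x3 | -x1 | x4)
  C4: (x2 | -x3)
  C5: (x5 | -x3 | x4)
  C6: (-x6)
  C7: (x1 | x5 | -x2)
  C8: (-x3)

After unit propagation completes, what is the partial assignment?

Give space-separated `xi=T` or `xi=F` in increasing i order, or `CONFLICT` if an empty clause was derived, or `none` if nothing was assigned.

unit clause [-6] forces x6=F; simplify:
  satisfied 2 clause(s); 6 remain; assigned so far: [6]
unit clause [-3] forces x3=F; simplify:
  drop 3 from [3, -1, 4] -> [-1, 4]
  satisfied 4 clause(s); 2 remain; assigned so far: [3, 6]

Answer: x3=F x6=F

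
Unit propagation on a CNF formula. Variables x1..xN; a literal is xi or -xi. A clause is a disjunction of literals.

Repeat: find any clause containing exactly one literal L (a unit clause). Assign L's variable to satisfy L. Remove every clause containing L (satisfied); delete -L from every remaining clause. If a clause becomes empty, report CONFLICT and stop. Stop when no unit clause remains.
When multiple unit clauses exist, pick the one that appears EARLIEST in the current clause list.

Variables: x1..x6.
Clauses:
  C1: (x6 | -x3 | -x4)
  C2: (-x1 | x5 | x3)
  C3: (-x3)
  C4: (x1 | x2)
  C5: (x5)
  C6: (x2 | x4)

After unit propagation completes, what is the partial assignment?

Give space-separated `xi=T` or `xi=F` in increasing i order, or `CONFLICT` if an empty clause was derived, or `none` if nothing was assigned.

unit clause [-3] forces x3=F; simplify:
  drop 3 from [-1, 5, 3] -> [-1, 5]
  satisfied 2 clause(s); 4 remain; assigned so far: [3]
unit clause [5] forces x5=T; simplify:
  satisfied 2 clause(s); 2 remain; assigned so far: [3, 5]

Answer: x3=F x5=T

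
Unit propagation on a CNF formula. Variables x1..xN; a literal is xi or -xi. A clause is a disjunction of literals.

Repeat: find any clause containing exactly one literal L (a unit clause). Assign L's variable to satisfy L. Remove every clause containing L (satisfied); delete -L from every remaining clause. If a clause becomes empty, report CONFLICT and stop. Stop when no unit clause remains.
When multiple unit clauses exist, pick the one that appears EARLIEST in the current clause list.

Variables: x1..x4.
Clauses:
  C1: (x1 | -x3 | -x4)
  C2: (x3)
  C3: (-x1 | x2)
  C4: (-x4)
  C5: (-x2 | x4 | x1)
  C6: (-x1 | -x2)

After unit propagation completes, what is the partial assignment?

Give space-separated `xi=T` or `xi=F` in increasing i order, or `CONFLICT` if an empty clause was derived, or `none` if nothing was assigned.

Answer: x3=T x4=F

Derivation:
unit clause [3] forces x3=T; simplify:
  drop -3 from [1, -3, -4] -> [1, -4]
  satisfied 1 clause(s); 5 remain; assigned so far: [3]
unit clause [-4] forces x4=F; simplify:
  drop 4 from [-2, 4, 1] -> [-2, 1]
  satisfied 2 clause(s); 3 remain; assigned so far: [3, 4]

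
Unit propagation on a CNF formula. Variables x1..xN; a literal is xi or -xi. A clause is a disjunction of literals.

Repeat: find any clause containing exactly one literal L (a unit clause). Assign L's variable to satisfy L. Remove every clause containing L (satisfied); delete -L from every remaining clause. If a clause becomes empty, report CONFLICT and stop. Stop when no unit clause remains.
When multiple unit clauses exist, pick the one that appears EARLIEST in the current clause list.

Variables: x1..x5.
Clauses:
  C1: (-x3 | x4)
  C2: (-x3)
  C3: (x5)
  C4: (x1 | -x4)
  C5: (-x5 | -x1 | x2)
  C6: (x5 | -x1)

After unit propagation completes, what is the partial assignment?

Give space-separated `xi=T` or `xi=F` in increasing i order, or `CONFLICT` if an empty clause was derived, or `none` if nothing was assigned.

Answer: x3=F x5=T

Derivation:
unit clause [-3] forces x3=F; simplify:
  satisfied 2 clause(s); 4 remain; assigned so far: [3]
unit clause [5] forces x5=T; simplify:
  drop -5 from [-5, -1, 2] -> [-1, 2]
  satisfied 2 clause(s); 2 remain; assigned so far: [3, 5]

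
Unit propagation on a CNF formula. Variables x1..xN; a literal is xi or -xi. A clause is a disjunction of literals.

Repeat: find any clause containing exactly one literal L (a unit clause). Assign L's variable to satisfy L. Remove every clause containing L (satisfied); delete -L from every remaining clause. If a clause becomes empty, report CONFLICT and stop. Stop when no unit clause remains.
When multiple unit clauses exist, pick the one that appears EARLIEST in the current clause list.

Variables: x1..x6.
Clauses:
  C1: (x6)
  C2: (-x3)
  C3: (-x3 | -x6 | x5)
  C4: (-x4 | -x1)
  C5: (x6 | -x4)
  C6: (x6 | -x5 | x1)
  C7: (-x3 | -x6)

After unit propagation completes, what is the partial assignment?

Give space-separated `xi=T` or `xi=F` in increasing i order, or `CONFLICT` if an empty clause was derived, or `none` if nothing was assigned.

unit clause [6] forces x6=T; simplify:
  drop -6 from [-3, -6, 5] -> [-3, 5]
  drop -6 from [-3, -6] -> [-3]
  satisfied 3 clause(s); 4 remain; assigned so far: [6]
unit clause [-3] forces x3=F; simplify:
  satisfied 3 clause(s); 1 remain; assigned so far: [3, 6]

Answer: x3=F x6=T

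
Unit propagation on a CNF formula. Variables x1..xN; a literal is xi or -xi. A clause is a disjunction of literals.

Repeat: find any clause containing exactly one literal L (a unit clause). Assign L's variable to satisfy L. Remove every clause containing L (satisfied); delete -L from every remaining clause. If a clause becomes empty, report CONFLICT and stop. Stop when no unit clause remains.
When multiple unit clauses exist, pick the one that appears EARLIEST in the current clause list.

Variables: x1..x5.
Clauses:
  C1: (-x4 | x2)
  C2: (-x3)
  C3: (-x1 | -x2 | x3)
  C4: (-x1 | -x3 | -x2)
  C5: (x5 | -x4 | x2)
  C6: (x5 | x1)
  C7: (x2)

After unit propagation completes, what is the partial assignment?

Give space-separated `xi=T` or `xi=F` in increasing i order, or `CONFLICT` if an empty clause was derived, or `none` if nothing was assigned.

Answer: x1=F x2=T x3=F x5=T

Derivation:
unit clause [-3] forces x3=F; simplify:
  drop 3 from [-1, -2, 3] -> [-1, -2]
  satisfied 2 clause(s); 5 remain; assigned so far: [3]
unit clause [2] forces x2=T; simplify:
  drop -2 from [-1, -2] -> [-1]
  satisfied 3 clause(s); 2 remain; assigned so far: [2, 3]
unit clause [-1] forces x1=F; simplify:
  drop 1 from [5, 1] -> [5]
  satisfied 1 clause(s); 1 remain; assigned so far: [1, 2, 3]
unit clause [5] forces x5=T; simplify:
  satisfied 1 clause(s); 0 remain; assigned so far: [1, 2, 3, 5]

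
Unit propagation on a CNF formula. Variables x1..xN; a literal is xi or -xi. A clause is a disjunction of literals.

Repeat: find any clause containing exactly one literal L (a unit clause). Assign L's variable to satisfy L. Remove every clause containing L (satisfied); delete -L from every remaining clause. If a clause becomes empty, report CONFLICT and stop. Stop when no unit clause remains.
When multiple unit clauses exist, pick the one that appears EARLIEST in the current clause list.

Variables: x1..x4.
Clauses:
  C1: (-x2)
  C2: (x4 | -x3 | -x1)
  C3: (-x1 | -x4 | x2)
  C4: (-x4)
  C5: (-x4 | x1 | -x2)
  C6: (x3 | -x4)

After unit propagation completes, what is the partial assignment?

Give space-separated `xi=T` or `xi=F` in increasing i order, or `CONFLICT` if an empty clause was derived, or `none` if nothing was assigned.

Answer: x2=F x4=F

Derivation:
unit clause [-2] forces x2=F; simplify:
  drop 2 from [-1, -4, 2] -> [-1, -4]
  satisfied 2 clause(s); 4 remain; assigned so far: [2]
unit clause [-4] forces x4=F; simplify:
  drop 4 from [4, -3, -1] -> [-3, -1]
  satisfied 3 clause(s); 1 remain; assigned so far: [2, 4]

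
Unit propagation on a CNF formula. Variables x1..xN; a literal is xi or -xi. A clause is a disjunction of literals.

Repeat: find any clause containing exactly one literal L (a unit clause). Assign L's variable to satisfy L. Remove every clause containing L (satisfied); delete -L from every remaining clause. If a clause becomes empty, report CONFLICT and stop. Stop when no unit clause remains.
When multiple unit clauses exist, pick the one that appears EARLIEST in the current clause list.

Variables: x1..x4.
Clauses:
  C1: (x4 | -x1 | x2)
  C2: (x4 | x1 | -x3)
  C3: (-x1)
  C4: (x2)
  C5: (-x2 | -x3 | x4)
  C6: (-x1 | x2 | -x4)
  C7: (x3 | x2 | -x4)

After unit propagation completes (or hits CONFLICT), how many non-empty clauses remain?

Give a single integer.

unit clause [-1] forces x1=F; simplify:
  drop 1 from [4, 1, -3] -> [4, -3]
  satisfied 3 clause(s); 4 remain; assigned so far: [1]
unit clause [2] forces x2=T; simplify:
  drop -2 from [-2, -3, 4] -> [-3, 4]
  satisfied 2 clause(s); 2 remain; assigned so far: [1, 2]

Answer: 2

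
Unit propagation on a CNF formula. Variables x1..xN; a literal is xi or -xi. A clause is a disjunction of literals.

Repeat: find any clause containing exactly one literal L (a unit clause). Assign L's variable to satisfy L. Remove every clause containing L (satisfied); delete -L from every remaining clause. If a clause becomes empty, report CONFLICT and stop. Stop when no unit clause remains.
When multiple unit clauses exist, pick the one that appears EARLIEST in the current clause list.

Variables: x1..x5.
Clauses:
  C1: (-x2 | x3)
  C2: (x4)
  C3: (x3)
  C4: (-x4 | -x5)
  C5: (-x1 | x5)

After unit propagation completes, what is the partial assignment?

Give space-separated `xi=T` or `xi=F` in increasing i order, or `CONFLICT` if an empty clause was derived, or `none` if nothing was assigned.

unit clause [4] forces x4=T; simplify:
  drop -4 from [-4, -5] -> [-5]
  satisfied 1 clause(s); 4 remain; assigned so far: [4]
unit clause [3] forces x3=T; simplify:
  satisfied 2 clause(s); 2 remain; assigned so far: [3, 4]
unit clause [-5] forces x5=F; simplify:
  drop 5 from [-1, 5] -> [-1]
  satisfied 1 clause(s); 1 remain; assigned so far: [3, 4, 5]
unit clause [-1] forces x1=F; simplify:
  satisfied 1 clause(s); 0 remain; assigned so far: [1, 3, 4, 5]

Answer: x1=F x3=T x4=T x5=F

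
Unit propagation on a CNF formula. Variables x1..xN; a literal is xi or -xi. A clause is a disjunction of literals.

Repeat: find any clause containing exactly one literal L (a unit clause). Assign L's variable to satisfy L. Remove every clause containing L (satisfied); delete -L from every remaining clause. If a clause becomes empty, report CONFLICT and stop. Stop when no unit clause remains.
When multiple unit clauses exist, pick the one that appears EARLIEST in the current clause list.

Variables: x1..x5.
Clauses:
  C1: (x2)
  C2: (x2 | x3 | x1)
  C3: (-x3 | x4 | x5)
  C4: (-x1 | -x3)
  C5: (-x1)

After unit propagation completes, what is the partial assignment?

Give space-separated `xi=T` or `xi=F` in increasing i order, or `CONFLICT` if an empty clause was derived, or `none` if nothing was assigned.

Answer: x1=F x2=T

Derivation:
unit clause [2] forces x2=T; simplify:
  satisfied 2 clause(s); 3 remain; assigned so far: [2]
unit clause [-1] forces x1=F; simplify:
  satisfied 2 clause(s); 1 remain; assigned so far: [1, 2]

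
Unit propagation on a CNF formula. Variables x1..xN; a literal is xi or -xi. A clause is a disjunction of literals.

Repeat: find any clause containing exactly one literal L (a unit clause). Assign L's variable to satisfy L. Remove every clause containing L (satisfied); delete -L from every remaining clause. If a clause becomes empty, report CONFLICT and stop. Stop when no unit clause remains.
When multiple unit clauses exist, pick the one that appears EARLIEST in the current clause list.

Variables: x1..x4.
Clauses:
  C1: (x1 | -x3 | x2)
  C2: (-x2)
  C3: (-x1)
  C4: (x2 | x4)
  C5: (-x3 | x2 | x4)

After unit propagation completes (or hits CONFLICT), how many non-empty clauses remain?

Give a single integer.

Answer: 0

Derivation:
unit clause [-2] forces x2=F; simplify:
  drop 2 from [1, -3, 2] -> [1, -3]
  drop 2 from [2, 4] -> [4]
  drop 2 from [-3, 2, 4] -> [-3, 4]
  satisfied 1 clause(s); 4 remain; assigned so far: [2]
unit clause [-1] forces x1=F; simplify:
  drop 1 from [1, -3] -> [-3]
  satisfied 1 clause(s); 3 remain; assigned so far: [1, 2]
unit clause [-3] forces x3=F; simplify:
  satisfied 2 clause(s); 1 remain; assigned so far: [1, 2, 3]
unit clause [4] forces x4=T; simplify:
  satisfied 1 clause(s); 0 remain; assigned so far: [1, 2, 3, 4]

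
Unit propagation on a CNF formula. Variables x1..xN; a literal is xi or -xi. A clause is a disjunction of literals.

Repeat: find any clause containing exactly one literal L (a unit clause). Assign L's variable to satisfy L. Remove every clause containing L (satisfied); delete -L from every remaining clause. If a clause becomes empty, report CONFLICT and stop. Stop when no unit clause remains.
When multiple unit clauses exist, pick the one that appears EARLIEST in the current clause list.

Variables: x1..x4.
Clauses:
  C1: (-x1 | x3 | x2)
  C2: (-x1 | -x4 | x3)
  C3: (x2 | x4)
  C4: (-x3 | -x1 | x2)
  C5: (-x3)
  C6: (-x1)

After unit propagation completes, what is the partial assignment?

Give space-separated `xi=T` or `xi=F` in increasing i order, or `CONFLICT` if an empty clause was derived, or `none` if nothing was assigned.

Answer: x1=F x3=F

Derivation:
unit clause [-3] forces x3=F; simplify:
  drop 3 from [-1, 3, 2] -> [-1, 2]
  drop 3 from [-1, -4, 3] -> [-1, -4]
  satisfied 2 clause(s); 4 remain; assigned so far: [3]
unit clause [-1] forces x1=F; simplify:
  satisfied 3 clause(s); 1 remain; assigned so far: [1, 3]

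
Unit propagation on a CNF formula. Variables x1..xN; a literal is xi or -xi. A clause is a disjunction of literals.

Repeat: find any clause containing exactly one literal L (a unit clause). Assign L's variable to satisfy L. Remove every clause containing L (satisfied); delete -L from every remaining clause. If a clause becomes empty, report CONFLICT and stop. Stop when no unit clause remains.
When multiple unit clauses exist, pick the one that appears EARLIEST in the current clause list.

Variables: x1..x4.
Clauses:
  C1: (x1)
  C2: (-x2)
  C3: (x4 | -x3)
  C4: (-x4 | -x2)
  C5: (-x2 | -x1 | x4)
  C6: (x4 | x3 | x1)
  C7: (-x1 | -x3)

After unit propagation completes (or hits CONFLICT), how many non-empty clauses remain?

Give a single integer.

Answer: 0

Derivation:
unit clause [1] forces x1=T; simplify:
  drop -1 from [-2, -1, 4] -> [-2, 4]
  drop -1 from [-1, -3] -> [-3]
  satisfied 2 clause(s); 5 remain; assigned so far: [1]
unit clause [-2] forces x2=F; simplify:
  satisfied 3 clause(s); 2 remain; assigned so far: [1, 2]
unit clause [-3] forces x3=F; simplify:
  satisfied 2 clause(s); 0 remain; assigned so far: [1, 2, 3]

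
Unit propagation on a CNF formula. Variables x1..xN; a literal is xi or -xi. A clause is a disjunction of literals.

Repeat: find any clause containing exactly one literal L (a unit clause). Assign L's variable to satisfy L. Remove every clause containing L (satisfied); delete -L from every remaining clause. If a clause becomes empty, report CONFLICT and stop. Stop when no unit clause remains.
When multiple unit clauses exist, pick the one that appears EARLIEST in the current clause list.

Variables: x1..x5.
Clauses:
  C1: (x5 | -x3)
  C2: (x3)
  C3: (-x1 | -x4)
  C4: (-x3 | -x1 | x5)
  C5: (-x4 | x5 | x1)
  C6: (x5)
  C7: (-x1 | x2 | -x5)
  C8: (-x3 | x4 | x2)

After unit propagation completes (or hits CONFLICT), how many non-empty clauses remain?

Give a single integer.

unit clause [3] forces x3=T; simplify:
  drop -3 from [5, -3] -> [5]
  drop -3 from [-3, -1, 5] -> [-1, 5]
  drop -3 from [-3, 4, 2] -> [4, 2]
  satisfied 1 clause(s); 7 remain; assigned so far: [3]
unit clause [5] forces x5=T; simplify:
  drop -5 from [-1, 2, -5] -> [-1, 2]
  satisfied 4 clause(s); 3 remain; assigned so far: [3, 5]

Answer: 3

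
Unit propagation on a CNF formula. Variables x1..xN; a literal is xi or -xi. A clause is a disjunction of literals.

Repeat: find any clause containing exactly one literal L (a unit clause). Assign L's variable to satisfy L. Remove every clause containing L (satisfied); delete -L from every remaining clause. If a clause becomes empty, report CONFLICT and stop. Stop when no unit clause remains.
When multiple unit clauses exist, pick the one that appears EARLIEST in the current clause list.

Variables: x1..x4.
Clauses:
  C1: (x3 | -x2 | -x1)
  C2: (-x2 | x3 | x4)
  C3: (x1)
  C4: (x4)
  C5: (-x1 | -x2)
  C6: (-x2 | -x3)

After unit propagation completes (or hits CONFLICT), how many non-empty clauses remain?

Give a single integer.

unit clause [1] forces x1=T; simplify:
  drop -1 from [3, -2, -1] -> [3, -2]
  drop -1 from [-1, -2] -> [-2]
  satisfied 1 clause(s); 5 remain; assigned so far: [1]
unit clause [4] forces x4=T; simplify:
  satisfied 2 clause(s); 3 remain; assigned so far: [1, 4]
unit clause [-2] forces x2=F; simplify:
  satisfied 3 clause(s); 0 remain; assigned so far: [1, 2, 4]

Answer: 0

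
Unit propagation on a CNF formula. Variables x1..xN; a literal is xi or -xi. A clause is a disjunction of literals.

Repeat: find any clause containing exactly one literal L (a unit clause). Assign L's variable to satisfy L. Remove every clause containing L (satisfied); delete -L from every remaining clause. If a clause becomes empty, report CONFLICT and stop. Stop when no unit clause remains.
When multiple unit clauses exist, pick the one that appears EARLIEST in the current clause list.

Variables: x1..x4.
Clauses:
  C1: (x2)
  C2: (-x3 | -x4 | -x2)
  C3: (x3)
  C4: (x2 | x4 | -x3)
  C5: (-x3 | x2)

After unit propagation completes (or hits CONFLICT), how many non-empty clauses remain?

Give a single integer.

Answer: 0

Derivation:
unit clause [2] forces x2=T; simplify:
  drop -2 from [-3, -4, -2] -> [-3, -4]
  satisfied 3 clause(s); 2 remain; assigned so far: [2]
unit clause [3] forces x3=T; simplify:
  drop -3 from [-3, -4] -> [-4]
  satisfied 1 clause(s); 1 remain; assigned so far: [2, 3]
unit clause [-4] forces x4=F; simplify:
  satisfied 1 clause(s); 0 remain; assigned so far: [2, 3, 4]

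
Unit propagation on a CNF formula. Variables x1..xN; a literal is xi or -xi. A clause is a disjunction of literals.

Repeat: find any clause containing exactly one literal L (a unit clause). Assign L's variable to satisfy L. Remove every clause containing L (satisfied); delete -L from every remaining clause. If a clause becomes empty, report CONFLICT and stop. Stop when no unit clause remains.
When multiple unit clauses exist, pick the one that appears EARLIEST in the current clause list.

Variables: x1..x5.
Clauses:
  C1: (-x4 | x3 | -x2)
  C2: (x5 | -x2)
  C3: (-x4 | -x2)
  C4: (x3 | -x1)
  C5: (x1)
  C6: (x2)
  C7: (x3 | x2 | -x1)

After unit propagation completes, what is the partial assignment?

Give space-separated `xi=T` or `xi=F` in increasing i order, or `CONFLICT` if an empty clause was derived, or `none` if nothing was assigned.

Answer: x1=T x2=T x3=T x4=F x5=T

Derivation:
unit clause [1] forces x1=T; simplify:
  drop -1 from [3, -1] -> [3]
  drop -1 from [3, 2, -1] -> [3, 2]
  satisfied 1 clause(s); 6 remain; assigned so far: [1]
unit clause [3] forces x3=T; simplify:
  satisfied 3 clause(s); 3 remain; assigned so far: [1, 3]
unit clause [2] forces x2=T; simplify:
  drop -2 from [5, -2] -> [5]
  drop -2 from [-4, -2] -> [-4]
  satisfied 1 clause(s); 2 remain; assigned so far: [1, 2, 3]
unit clause [5] forces x5=T; simplify:
  satisfied 1 clause(s); 1 remain; assigned so far: [1, 2, 3, 5]
unit clause [-4] forces x4=F; simplify:
  satisfied 1 clause(s); 0 remain; assigned so far: [1, 2, 3, 4, 5]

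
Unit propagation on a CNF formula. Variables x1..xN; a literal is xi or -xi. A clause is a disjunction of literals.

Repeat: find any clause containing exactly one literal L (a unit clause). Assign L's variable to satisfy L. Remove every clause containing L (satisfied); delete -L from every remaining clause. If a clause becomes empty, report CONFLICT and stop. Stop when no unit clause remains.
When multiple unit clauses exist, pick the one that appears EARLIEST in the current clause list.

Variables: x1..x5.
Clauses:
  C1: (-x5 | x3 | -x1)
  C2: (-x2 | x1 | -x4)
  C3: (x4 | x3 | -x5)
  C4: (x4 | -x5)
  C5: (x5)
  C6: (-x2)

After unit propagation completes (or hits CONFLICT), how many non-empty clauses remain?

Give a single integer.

Answer: 1

Derivation:
unit clause [5] forces x5=T; simplify:
  drop -5 from [-5, 3, -1] -> [3, -1]
  drop -5 from [4, 3, -5] -> [4, 3]
  drop -5 from [4, -5] -> [4]
  satisfied 1 clause(s); 5 remain; assigned so far: [5]
unit clause [4] forces x4=T; simplify:
  drop -4 from [-2, 1, -4] -> [-2, 1]
  satisfied 2 clause(s); 3 remain; assigned so far: [4, 5]
unit clause [-2] forces x2=F; simplify:
  satisfied 2 clause(s); 1 remain; assigned so far: [2, 4, 5]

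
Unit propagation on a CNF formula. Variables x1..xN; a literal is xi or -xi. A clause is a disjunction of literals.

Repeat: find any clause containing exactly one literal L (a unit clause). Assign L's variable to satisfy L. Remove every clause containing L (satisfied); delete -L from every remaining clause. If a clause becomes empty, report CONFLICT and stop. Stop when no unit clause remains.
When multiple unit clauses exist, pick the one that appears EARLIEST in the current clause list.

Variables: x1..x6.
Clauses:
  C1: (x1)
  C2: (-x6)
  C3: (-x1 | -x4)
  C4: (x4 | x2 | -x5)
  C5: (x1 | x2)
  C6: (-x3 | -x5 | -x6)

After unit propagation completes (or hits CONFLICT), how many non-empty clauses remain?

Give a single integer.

unit clause [1] forces x1=T; simplify:
  drop -1 from [-1, -4] -> [-4]
  satisfied 2 clause(s); 4 remain; assigned so far: [1]
unit clause [-6] forces x6=F; simplify:
  satisfied 2 clause(s); 2 remain; assigned so far: [1, 6]
unit clause [-4] forces x4=F; simplify:
  drop 4 from [4, 2, -5] -> [2, -5]
  satisfied 1 clause(s); 1 remain; assigned so far: [1, 4, 6]

Answer: 1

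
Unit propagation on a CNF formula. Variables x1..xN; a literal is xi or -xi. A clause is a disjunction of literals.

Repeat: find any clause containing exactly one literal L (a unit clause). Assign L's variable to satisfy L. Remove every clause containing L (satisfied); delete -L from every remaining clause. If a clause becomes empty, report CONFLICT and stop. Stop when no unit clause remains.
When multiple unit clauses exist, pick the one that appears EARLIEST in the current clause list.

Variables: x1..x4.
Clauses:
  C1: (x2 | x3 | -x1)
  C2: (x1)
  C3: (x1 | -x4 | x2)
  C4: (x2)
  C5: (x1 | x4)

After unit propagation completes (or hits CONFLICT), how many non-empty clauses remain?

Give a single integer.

Answer: 0

Derivation:
unit clause [1] forces x1=T; simplify:
  drop -1 from [2, 3, -1] -> [2, 3]
  satisfied 3 clause(s); 2 remain; assigned so far: [1]
unit clause [2] forces x2=T; simplify:
  satisfied 2 clause(s); 0 remain; assigned so far: [1, 2]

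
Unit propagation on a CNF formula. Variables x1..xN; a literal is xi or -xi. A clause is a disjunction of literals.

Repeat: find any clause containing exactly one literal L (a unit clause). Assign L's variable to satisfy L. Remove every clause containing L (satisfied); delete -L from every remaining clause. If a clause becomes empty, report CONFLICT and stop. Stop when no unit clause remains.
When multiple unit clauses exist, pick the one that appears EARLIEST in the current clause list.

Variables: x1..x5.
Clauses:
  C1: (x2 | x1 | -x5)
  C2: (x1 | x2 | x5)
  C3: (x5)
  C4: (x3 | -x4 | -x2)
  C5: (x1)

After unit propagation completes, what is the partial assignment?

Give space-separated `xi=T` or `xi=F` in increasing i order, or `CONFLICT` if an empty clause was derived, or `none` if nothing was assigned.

Answer: x1=T x5=T

Derivation:
unit clause [5] forces x5=T; simplify:
  drop -5 from [2, 1, -5] -> [2, 1]
  satisfied 2 clause(s); 3 remain; assigned so far: [5]
unit clause [1] forces x1=T; simplify:
  satisfied 2 clause(s); 1 remain; assigned so far: [1, 5]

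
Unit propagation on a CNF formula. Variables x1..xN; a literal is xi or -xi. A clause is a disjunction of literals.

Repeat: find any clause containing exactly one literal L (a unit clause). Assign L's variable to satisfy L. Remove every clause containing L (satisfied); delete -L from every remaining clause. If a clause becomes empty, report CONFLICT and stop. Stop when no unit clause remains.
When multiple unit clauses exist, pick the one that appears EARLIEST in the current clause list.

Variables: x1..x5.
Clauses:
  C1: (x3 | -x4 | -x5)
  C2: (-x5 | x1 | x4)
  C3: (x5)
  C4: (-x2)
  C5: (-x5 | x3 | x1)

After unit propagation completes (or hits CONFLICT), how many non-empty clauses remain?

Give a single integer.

unit clause [5] forces x5=T; simplify:
  drop -5 from [3, -4, -5] -> [3, -4]
  drop -5 from [-5, 1, 4] -> [1, 4]
  drop -5 from [-5, 3, 1] -> [3, 1]
  satisfied 1 clause(s); 4 remain; assigned so far: [5]
unit clause [-2] forces x2=F; simplify:
  satisfied 1 clause(s); 3 remain; assigned so far: [2, 5]

Answer: 3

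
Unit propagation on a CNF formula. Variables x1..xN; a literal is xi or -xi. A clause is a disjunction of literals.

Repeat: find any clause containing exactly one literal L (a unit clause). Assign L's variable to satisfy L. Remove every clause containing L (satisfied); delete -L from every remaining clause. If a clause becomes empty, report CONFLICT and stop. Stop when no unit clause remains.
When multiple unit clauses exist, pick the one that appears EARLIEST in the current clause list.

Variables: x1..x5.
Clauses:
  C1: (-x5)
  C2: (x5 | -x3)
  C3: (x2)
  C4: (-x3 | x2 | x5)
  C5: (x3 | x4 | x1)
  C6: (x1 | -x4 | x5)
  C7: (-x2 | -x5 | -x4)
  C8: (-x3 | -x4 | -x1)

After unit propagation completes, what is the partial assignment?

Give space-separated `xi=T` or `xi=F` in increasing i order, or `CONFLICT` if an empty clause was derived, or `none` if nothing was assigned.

unit clause [-5] forces x5=F; simplify:
  drop 5 from [5, -3] -> [-3]
  drop 5 from [-3, 2, 5] -> [-3, 2]
  drop 5 from [1, -4, 5] -> [1, -4]
  satisfied 2 clause(s); 6 remain; assigned so far: [5]
unit clause [-3] forces x3=F; simplify:
  drop 3 from [3, 4, 1] -> [4, 1]
  satisfied 3 clause(s); 3 remain; assigned so far: [3, 5]
unit clause [2] forces x2=T; simplify:
  satisfied 1 clause(s); 2 remain; assigned so far: [2, 3, 5]

Answer: x2=T x3=F x5=F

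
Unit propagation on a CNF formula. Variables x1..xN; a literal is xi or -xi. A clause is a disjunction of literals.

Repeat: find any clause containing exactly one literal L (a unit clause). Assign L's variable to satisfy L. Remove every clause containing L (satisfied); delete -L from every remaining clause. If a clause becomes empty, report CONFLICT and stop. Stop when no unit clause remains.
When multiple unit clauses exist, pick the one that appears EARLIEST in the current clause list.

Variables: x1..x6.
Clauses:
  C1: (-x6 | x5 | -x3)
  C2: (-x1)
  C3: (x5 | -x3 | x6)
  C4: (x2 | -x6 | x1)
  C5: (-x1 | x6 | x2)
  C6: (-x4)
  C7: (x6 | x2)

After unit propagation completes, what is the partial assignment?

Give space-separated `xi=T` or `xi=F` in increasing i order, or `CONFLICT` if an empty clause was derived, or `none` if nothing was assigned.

Answer: x1=F x4=F

Derivation:
unit clause [-1] forces x1=F; simplify:
  drop 1 from [2, -6, 1] -> [2, -6]
  satisfied 2 clause(s); 5 remain; assigned so far: [1]
unit clause [-4] forces x4=F; simplify:
  satisfied 1 clause(s); 4 remain; assigned so far: [1, 4]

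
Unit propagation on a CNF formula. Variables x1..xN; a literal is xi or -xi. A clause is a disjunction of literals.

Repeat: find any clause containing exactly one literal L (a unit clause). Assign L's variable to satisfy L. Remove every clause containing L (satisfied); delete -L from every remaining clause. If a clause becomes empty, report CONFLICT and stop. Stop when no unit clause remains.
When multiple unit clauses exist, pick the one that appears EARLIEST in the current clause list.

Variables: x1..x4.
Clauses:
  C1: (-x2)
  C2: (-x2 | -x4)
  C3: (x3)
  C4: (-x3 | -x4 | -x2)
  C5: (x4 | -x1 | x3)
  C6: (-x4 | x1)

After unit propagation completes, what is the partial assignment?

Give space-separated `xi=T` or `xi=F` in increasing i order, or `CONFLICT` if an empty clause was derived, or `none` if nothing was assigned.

Answer: x2=F x3=T

Derivation:
unit clause [-2] forces x2=F; simplify:
  satisfied 3 clause(s); 3 remain; assigned so far: [2]
unit clause [3] forces x3=T; simplify:
  satisfied 2 clause(s); 1 remain; assigned so far: [2, 3]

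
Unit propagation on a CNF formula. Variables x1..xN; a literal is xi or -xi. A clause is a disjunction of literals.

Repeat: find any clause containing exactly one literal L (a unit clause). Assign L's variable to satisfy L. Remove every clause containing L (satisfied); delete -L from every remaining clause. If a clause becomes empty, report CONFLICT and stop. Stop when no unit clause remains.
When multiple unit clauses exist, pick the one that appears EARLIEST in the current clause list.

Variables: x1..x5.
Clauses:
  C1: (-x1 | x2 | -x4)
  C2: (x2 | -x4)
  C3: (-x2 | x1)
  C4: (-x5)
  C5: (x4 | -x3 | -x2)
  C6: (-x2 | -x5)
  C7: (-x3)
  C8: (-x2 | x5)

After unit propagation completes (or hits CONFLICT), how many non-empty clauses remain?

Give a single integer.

Answer: 0

Derivation:
unit clause [-5] forces x5=F; simplify:
  drop 5 from [-2, 5] -> [-2]
  satisfied 2 clause(s); 6 remain; assigned so far: [5]
unit clause [-3] forces x3=F; simplify:
  satisfied 2 clause(s); 4 remain; assigned so far: [3, 5]
unit clause [-2] forces x2=F; simplify:
  drop 2 from [-1, 2, -4] -> [-1, -4]
  drop 2 from [2, -4] -> [-4]
  satisfied 2 clause(s); 2 remain; assigned so far: [2, 3, 5]
unit clause [-4] forces x4=F; simplify:
  satisfied 2 clause(s); 0 remain; assigned so far: [2, 3, 4, 5]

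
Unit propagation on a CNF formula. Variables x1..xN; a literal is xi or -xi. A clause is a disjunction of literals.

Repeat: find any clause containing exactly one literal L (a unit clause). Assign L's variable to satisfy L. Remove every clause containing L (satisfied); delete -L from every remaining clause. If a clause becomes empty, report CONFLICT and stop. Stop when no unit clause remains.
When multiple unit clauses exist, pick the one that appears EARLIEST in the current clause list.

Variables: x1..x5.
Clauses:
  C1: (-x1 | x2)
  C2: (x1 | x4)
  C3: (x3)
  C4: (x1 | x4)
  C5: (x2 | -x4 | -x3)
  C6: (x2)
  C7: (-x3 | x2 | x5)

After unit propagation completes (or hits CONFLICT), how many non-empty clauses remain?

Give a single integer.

Answer: 2

Derivation:
unit clause [3] forces x3=T; simplify:
  drop -3 from [2, -4, -3] -> [2, -4]
  drop -3 from [-3, 2, 5] -> [2, 5]
  satisfied 1 clause(s); 6 remain; assigned so far: [3]
unit clause [2] forces x2=T; simplify:
  satisfied 4 clause(s); 2 remain; assigned so far: [2, 3]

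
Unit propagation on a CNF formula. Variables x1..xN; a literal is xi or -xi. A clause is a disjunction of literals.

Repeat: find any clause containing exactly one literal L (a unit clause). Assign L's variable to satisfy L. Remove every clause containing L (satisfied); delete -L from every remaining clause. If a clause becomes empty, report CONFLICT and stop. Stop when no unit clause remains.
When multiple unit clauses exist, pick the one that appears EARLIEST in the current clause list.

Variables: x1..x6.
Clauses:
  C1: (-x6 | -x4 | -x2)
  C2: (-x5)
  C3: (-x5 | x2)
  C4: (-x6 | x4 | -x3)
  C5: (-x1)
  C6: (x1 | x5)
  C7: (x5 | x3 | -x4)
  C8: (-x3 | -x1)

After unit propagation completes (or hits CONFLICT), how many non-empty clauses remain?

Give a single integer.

Answer: 3

Derivation:
unit clause [-5] forces x5=F; simplify:
  drop 5 from [1, 5] -> [1]
  drop 5 from [5, 3, -4] -> [3, -4]
  satisfied 2 clause(s); 6 remain; assigned so far: [5]
unit clause [-1] forces x1=F; simplify:
  drop 1 from [1] -> [] (empty!)
  satisfied 2 clause(s); 4 remain; assigned so far: [1, 5]
CONFLICT (empty clause)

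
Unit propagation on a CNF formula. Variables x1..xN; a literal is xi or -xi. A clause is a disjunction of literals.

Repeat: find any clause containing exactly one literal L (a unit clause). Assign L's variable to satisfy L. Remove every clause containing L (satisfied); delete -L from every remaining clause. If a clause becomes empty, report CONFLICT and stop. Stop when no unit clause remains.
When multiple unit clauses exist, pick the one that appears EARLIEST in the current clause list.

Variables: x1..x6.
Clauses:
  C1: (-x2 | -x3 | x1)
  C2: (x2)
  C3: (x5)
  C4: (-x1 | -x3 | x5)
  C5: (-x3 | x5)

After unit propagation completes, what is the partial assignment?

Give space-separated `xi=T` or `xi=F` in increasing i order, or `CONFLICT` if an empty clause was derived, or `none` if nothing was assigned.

Answer: x2=T x5=T

Derivation:
unit clause [2] forces x2=T; simplify:
  drop -2 from [-2, -3, 1] -> [-3, 1]
  satisfied 1 clause(s); 4 remain; assigned so far: [2]
unit clause [5] forces x5=T; simplify:
  satisfied 3 clause(s); 1 remain; assigned so far: [2, 5]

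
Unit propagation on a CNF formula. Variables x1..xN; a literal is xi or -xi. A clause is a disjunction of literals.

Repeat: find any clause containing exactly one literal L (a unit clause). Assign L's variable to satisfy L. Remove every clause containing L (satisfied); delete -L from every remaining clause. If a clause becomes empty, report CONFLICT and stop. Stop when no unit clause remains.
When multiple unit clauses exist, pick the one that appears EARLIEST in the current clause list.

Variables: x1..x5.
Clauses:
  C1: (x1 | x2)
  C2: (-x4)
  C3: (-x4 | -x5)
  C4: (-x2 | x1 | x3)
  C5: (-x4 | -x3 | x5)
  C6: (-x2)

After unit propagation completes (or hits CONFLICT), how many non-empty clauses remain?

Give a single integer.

Answer: 0

Derivation:
unit clause [-4] forces x4=F; simplify:
  satisfied 3 clause(s); 3 remain; assigned so far: [4]
unit clause [-2] forces x2=F; simplify:
  drop 2 from [1, 2] -> [1]
  satisfied 2 clause(s); 1 remain; assigned so far: [2, 4]
unit clause [1] forces x1=T; simplify:
  satisfied 1 clause(s); 0 remain; assigned so far: [1, 2, 4]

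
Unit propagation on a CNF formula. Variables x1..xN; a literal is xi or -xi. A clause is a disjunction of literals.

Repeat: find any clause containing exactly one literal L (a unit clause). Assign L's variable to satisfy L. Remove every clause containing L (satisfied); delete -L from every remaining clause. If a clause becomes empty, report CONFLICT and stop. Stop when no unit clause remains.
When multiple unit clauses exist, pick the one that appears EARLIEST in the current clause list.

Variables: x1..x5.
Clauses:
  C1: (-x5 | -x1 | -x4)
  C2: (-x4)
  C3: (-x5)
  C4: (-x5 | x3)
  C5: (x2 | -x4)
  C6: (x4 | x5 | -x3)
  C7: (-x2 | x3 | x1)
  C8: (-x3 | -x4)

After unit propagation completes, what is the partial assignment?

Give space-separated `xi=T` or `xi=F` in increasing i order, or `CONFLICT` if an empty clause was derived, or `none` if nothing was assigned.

unit clause [-4] forces x4=F; simplify:
  drop 4 from [4, 5, -3] -> [5, -3]
  satisfied 4 clause(s); 4 remain; assigned so far: [4]
unit clause [-5] forces x5=F; simplify:
  drop 5 from [5, -3] -> [-3]
  satisfied 2 clause(s); 2 remain; assigned so far: [4, 5]
unit clause [-3] forces x3=F; simplify:
  drop 3 from [-2, 3, 1] -> [-2, 1]
  satisfied 1 clause(s); 1 remain; assigned so far: [3, 4, 5]

Answer: x3=F x4=F x5=F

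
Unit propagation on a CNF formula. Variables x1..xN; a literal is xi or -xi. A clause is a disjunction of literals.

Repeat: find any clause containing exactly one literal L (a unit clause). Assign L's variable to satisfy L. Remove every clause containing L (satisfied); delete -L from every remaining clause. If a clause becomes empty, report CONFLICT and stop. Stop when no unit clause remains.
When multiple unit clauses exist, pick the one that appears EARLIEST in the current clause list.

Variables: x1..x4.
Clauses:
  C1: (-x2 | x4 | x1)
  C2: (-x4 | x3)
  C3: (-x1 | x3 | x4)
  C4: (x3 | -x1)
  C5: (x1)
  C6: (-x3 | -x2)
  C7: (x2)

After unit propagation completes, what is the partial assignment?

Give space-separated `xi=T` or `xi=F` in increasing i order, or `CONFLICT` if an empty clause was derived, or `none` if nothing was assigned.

unit clause [1] forces x1=T; simplify:
  drop -1 from [-1, 3, 4] -> [3, 4]
  drop -1 from [3, -1] -> [3]
  satisfied 2 clause(s); 5 remain; assigned so far: [1]
unit clause [3] forces x3=T; simplify:
  drop -3 from [-3, -2] -> [-2]
  satisfied 3 clause(s); 2 remain; assigned so far: [1, 3]
unit clause [-2] forces x2=F; simplify:
  drop 2 from [2] -> [] (empty!)
  satisfied 1 clause(s); 1 remain; assigned so far: [1, 2, 3]
CONFLICT (empty clause)

Answer: CONFLICT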